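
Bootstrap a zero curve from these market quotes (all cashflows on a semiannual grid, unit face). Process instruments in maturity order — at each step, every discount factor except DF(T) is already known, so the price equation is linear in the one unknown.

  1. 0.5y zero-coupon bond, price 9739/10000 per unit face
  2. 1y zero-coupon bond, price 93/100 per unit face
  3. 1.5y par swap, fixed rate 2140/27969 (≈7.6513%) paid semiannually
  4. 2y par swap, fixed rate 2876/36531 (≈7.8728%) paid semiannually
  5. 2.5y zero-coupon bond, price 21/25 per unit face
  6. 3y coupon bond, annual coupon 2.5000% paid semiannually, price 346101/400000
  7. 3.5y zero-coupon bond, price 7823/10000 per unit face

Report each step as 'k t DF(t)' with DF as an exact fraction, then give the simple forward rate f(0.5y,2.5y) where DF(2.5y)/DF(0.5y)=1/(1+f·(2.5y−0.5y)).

step 1 [0.5y] zero: DF = P = 9739/10000 ≈ 0.973900
step 2 [1y] zero: DF = P = 93/100 ≈ 0.930000
step 3 [1.5y] swap r/2=1070/27969: DF=(1 − 1070/27969·(0.973900+0.930000))/(1+1070/27969) = 893/1000 ≈ 0.893000
step 4 [2y] swap r/2=1438/36531: DF=(1 − 1438/36531·(0.973900+0.930000+0.893000))/(1+1438/36531) = 4281/5000 ≈ 0.856200
step 5 [2.5y] zero: DF = P = 21/25 ≈ 0.840000
step 6 [3y] bond c/2=1/80: DF=(346101/400000 − 1/80·(0.973900+0.930000+0.893000+0.856200+0.840000))/(1+1/80) = 7991/10000 ≈ 0.799100
step 7 [3.5y] zero: DF = P = 7823/10000 ≈ 0.782300

1 1/2 9739/10000
2 1 93/100
3 3/2 893/1000
4 2 4281/5000
5 5/2 21/25
6 3 7991/10000
7 7/2 7823/10000
f(0.5y,2.5y) = ((9739/10000)/(21/25) − 1)/(2) = 1339/16800 ≈ 7.9702%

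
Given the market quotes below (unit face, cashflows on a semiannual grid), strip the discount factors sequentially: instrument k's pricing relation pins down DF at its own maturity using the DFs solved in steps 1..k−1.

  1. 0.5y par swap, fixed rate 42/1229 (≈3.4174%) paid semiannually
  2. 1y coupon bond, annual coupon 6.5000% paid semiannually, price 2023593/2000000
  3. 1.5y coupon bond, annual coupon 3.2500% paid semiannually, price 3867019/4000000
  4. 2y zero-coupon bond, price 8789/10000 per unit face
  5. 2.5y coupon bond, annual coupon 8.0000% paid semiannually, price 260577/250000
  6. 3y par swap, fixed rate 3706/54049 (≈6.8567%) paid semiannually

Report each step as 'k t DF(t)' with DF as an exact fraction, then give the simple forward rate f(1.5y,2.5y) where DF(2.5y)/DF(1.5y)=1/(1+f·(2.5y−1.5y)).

step 1 [0.5y] swap r/2=21/1229: DF=(1 − 21/1229·(0))/(1+21/1229) = 1229/1250 ≈ 0.983200
step 2 [1y] bond c/2=13/400: DF=(2023593/2000000 − 13/400·(0.983200))/(1+13/400) = 949/1000 ≈ 0.949000
step 3 [1.5y] bond c/2=13/800: DF=(3867019/4000000 − 13/800·(0.983200+0.949000))/(1+13/800) = 2301/2500 ≈ 0.920400
step 4 [2y] zero: DF = P = 8789/10000 ≈ 0.878900
step 5 [2.5y] bond c/2=1/25: DF=(260577/250000 − 1/25·(0.983200+0.949000+0.920400+0.878900))/(1+1/25) = 8587/10000 ≈ 0.858700
step 6 [3y] swap r/2=1853/54049: DF=(1 − 1853/54049·(0.983200+0.949000+0.920400+0.878900+0.858700))/(1+1853/54049) = 8147/10000 ≈ 0.814700

1 1/2 1229/1250
2 1 949/1000
3 3/2 2301/2500
4 2 8789/10000
5 5/2 8587/10000
6 3 8147/10000
f(1.5y,2.5y) = ((2301/2500)/(8587/10000) − 1)/(1) = 617/8587 ≈ 7.1853%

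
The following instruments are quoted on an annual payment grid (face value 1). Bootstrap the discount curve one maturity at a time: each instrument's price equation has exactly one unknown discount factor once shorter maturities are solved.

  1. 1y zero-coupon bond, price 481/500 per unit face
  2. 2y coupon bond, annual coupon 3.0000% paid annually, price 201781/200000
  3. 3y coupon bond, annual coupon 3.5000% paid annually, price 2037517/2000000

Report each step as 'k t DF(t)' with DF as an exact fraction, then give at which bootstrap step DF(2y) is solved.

step 1 [1y] zero: DF = P = 481/500 ≈ 0.962000
step 2 [2y] bond c/1=3/100: DF=(201781/200000 − 3/100·(0.962000))/(1+3/100) = 1903/2000 ≈ 0.951500
step 3 [3y] bond c/1=7/200: DF=(2037517/2000000 − 7/200·(0.962000+0.951500))/(1+7/200) = 2299/2500 ≈ 0.919600

1 1 481/500
2 2 1903/2000
3 3 2299/2500
DF(2y) is solved at step 2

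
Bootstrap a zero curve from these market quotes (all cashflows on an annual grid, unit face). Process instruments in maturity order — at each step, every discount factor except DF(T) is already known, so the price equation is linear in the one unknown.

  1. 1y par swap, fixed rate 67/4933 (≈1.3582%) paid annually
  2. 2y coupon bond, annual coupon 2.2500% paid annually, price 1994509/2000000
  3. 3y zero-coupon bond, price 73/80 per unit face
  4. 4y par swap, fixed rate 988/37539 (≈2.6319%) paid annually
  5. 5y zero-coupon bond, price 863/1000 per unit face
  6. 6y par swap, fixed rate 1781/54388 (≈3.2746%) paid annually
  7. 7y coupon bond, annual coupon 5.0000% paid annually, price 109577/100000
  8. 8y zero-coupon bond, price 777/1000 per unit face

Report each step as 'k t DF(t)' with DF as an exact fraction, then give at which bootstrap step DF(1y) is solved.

step 1 [1y] swap r/1=67/4933: DF=(1 − 67/4933·(0))/(1+67/4933) = 4933/5000 ≈ 0.986600
step 2 [2y] bond c/1=9/400: DF=(1994509/2000000 − 9/400·(0.986600))/(1+9/400) = 596/625 ≈ 0.953600
step 3 [3y] zero: DF = P = 73/80 ≈ 0.912500
step 4 [4y] swap r/1=988/37539: DF=(1 − 988/37539·(0.986600+0.953600+0.912500))/(1+988/37539) = 2253/2500 ≈ 0.901200
step 5 [5y] zero: DF = P = 863/1000 ≈ 0.863000
step 6 [6y] swap r/1=1781/54388: DF=(1 − 1781/54388·(0.986600+0.953600+0.912500+0.901200+0.863000))/(1+1781/54388) = 8219/10000 ≈ 0.821900
step 7 [7y] bond c/1=1/20: DF=(109577/100000 − 1/20·(0.986600+0.953600+0.912500+0.901200+0.863000+0.821900))/(1+1/20) = 3923/5000 ≈ 0.784600
step 8 [8y] zero: DF = P = 777/1000 ≈ 0.777000

1 1 4933/5000
2 2 596/625
3 3 73/80
4 4 2253/2500
5 5 863/1000
6 6 8219/10000
7 7 3923/5000
8 8 777/1000
DF(1y) is solved at step 1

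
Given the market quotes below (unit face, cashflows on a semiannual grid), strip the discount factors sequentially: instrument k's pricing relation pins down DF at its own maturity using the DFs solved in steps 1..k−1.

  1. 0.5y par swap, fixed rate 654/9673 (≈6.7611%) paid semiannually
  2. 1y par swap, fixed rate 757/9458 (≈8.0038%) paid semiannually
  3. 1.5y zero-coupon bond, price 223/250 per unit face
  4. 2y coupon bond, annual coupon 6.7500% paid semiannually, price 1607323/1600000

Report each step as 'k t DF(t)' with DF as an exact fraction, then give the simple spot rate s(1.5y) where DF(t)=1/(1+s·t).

1 1/2 9673/10000
2 1 9243/10000
3 3/2 223/250
4 2 8809/10000
s(1.5y) = (1/(223/250) − 1)/(3/2) = 18/223 ≈ 8.0717%

step 1 [0.5y] swap r/2=327/9673: DF=(1 − 327/9673·(0))/(1+327/9673) = 9673/10000 ≈ 0.967300
step 2 [1y] swap r/2=757/18916: DF=(1 − 757/18916·(0.967300))/(1+757/18916) = 9243/10000 ≈ 0.924300
step 3 [1.5y] zero: DF = P = 223/250 ≈ 0.892000
step 4 [2y] bond c/2=27/800: DF=(1607323/1600000 − 27/800·(0.967300+0.924300+0.892000))/(1+27/800) = 8809/10000 ≈ 0.880900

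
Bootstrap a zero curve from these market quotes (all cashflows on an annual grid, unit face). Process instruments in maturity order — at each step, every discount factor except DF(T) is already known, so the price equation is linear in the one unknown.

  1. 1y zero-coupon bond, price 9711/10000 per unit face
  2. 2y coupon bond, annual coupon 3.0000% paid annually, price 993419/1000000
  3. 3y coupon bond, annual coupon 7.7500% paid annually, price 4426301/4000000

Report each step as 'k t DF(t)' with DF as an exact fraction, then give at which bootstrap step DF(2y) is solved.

1 1 9711/10000
2 2 4681/5000
3 3 4449/5000
DF(2y) is solved at step 2

step 1 [1y] zero: DF = P = 9711/10000 ≈ 0.971100
step 2 [2y] bond c/1=3/100: DF=(993419/1000000 − 3/100·(0.971100))/(1+3/100) = 4681/5000 ≈ 0.936200
step 3 [3y] bond c/1=31/400: DF=(4426301/4000000 − 31/400·(0.971100+0.936200))/(1+31/400) = 4449/5000 ≈ 0.889800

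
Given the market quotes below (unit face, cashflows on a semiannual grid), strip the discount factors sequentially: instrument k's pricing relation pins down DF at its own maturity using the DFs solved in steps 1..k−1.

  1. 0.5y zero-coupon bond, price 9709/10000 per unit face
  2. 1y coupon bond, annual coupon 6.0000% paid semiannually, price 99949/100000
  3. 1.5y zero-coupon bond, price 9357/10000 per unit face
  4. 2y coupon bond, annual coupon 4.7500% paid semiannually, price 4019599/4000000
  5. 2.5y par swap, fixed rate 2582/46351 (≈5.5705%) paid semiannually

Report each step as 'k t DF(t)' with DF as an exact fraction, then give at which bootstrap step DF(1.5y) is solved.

step 1 [0.5y] zero: DF = P = 9709/10000 ≈ 0.970900
step 2 [1y] bond c/2=3/100: DF=(99949/100000 − 3/100·(0.970900))/(1+3/100) = 9421/10000 ≈ 0.942100
step 3 [1.5y] zero: DF = P = 9357/10000 ≈ 0.935700
step 4 [2y] bond c/2=19/800: DF=(4019599/4000000 − 19/800·(0.970900+0.942100+0.935700))/(1+19/800) = 1831/2000 ≈ 0.915500
step 5 [2.5y] swap r/2=1291/46351: DF=(1 − 1291/46351·(0.970900+0.942100+0.935700+0.915500))/(1+1291/46351) = 8709/10000 ≈ 0.870900

1 1/2 9709/10000
2 1 9421/10000
3 3/2 9357/10000
4 2 1831/2000
5 5/2 8709/10000
DF(1.5y) is solved at step 3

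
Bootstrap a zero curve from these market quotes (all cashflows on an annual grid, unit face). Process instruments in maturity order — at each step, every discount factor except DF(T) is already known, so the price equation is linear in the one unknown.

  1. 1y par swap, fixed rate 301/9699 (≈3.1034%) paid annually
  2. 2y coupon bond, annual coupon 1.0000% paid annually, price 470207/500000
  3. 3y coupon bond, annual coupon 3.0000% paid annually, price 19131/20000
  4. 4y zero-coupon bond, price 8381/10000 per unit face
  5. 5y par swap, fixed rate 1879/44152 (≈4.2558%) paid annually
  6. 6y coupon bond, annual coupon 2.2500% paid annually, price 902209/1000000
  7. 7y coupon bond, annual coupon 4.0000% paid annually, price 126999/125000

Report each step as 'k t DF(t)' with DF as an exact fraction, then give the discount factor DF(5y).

1 1 9699/10000
2 2 1843/2000
3 3 546/625
4 4 8381/10000
5 5 8121/10000
6 6 1963/2500
7 7 7769/10000
DF(5y) = 8121/10000 ≈ 0.812100

step 1 [1y] swap r/1=301/9699: DF=(1 − 301/9699·(0))/(1+301/9699) = 9699/10000 ≈ 0.969900
step 2 [2y] bond c/1=1/100: DF=(470207/500000 − 1/100·(0.969900))/(1+1/100) = 1843/2000 ≈ 0.921500
step 3 [3y] bond c/1=3/100: DF=(19131/20000 − 3/100·(0.969900+0.921500))/(1+3/100) = 546/625 ≈ 0.873600
step 4 [4y] zero: DF = P = 8381/10000 ≈ 0.838100
step 5 [5y] swap r/1=1879/44152: DF=(1 − 1879/44152·(0.969900+0.921500+0.873600+0.838100))/(1+1879/44152) = 8121/10000 ≈ 0.812100
step 6 [6y] bond c/1=9/400: DF=(902209/1000000 − 9/400·(0.969900+0.921500+0.873600+0.838100+0.812100))/(1+9/400) = 1963/2500 ≈ 0.785200
step 7 [7y] bond c/1=1/25: DF=(126999/125000 − 1/25·(0.969900+0.921500+0.873600+0.838100+0.812100+0.785200))/(1+1/25) = 7769/10000 ≈ 0.776900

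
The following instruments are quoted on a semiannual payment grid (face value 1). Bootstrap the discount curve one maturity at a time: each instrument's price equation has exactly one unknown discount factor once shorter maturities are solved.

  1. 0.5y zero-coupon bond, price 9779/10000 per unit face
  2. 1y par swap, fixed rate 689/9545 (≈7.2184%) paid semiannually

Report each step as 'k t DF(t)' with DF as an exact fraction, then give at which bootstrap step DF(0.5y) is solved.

1 1/2 9779/10000
2 1 9311/10000
DF(0.5y) is solved at step 1

step 1 [0.5y] zero: DF = P = 9779/10000 ≈ 0.977900
step 2 [1y] swap r/2=689/19090: DF=(1 − 689/19090·(0.977900))/(1+689/19090) = 9311/10000 ≈ 0.931100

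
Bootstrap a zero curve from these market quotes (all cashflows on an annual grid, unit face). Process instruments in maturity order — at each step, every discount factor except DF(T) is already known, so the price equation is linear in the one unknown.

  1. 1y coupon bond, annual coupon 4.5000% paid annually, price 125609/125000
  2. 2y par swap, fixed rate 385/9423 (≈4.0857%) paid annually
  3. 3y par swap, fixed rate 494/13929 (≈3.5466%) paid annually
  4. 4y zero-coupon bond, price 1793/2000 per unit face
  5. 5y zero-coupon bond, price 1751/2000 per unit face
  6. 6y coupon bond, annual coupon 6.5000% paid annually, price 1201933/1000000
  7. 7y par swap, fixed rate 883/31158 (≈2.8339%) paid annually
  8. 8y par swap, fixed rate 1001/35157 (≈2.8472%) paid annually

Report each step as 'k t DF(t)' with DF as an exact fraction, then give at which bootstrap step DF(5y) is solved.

1 1 601/625
2 2 923/1000
3 3 2253/2500
4 4 1793/2000
5 5 1751/2000
6 6 1063/1250
7 7 4117/5000
8 8 3999/5000
DF(5y) is solved at step 5

step 1 [1y] bond c/1=9/200: DF=(125609/125000 − 9/200·(0))/(1+9/200) = 601/625 ≈ 0.961600
step 2 [2y] swap r/1=385/9423: DF=(1 − 385/9423·(0.961600))/(1+385/9423) = 923/1000 ≈ 0.923000
step 3 [3y] swap r/1=494/13929: DF=(1 − 494/13929·(0.961600+0.923000))/(1+494/13929) = 2253/2500 ≈ 0.901200
step 4 [4y] zero: DF = P = 1793/2000 ≈ 0.896500
step 5 [5y] zero: DF = P = 1751/2000 ≈ 0.875500
step 6 [6y] bond c/1=13/200: DF=(1201933/1000000 − 13/200·(0.961600+0.923000+0.901200+0.896500+0.875500))/(1+13/200) = 1063/1250 ≈ 0.850400
step 7 [7y] swap r/1=883/31158: DF=(1 − 883/31158·(0.961600+0.923000+0.901200+0.896500+0.875500+0.850400))/(1+883/31158) = 4117/5000 ≈ 0.823400
step 8 [8y] swap r/1=1001/35157: DF=(1 − 1001/35157·(0.961600+0.923000+0.901200+0.896500+0.875500+0.850400+0.823400))/(1+1001/35157) = 3999/5000 ≈ 0.799800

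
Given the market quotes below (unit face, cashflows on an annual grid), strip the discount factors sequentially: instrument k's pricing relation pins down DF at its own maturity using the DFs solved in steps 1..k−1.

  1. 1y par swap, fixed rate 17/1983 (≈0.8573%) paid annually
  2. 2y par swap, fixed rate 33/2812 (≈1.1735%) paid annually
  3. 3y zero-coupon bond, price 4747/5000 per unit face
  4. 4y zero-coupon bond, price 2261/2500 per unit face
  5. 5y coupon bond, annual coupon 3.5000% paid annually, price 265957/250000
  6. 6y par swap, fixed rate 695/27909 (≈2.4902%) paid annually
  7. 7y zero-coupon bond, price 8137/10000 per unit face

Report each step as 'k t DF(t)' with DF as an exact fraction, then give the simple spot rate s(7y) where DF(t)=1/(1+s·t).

step 1 [1y] swap r/1=17/1983: DF=(1 − 17/1983·(0))/(1+17/1983) = 1983/2000 ≈ 0.991500
step 2 [2y] swap r/1=33/2812: DF=(1 − 33/2812·(0.991500))/(1+33/2812) = 9769/10000 ≈ 0.976900
step 3 [3y] zero: DF = P = 4747/5000 ≈ 0.949400
step 4 [4y] zero: DF = P = 2261/2500 ≈ 0.904400
step 5 [5y] bond c/1=7/200: DF=(265957/250000 − 7/200·(0.991500+0.976900+0.949400+0.904400))/(1+7/200) = 4493/5000 ≈ 0.898600
step 6 [6y] swap r/1=695/27909: DF=(1 − 695/27909·(0.991500+0.976900+0.949400+0.904400+0.898600))/(1+695/27909) = 861/1000 ≈ 0.861000
step 7 [7y] zero: DF = P = 8137/10000 ≈ 0.813700

1 1 1983/2000
2 2 9769/10000
3 3 4747/5000
4 4 2261/2500
5 5 4493/5000
6 6 861/1000
7 7 8137/10000
s(7y) = (1/(8137/10000) − 1)/(7) = 1863/56959 ≈ 3.2708%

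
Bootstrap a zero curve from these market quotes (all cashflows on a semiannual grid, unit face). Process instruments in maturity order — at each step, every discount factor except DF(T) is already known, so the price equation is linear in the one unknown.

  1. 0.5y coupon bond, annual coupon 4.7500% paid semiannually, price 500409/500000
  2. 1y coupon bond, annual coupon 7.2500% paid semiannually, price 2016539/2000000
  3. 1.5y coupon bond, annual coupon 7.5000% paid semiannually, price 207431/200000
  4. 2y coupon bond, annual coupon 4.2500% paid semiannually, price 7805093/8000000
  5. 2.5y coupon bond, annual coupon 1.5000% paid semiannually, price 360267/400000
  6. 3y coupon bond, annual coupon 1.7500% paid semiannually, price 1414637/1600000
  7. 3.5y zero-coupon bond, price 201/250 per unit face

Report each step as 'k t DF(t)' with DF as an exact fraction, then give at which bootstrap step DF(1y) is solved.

1 1/2 611/625
2 1 2347/2500
3 3/2 1163/1250
4 2 8961/10000
5 5/2 8661/10000
6 3 1673/2000
7 7/2 201/250
DF(1y) is solved at step 2

step 1 [0.5y] bond c/2=19/800: DF=(500409/500000 − 19/800·(0))/(1+19/800) = 611/625 ≈ 0.977600
step 2 [1y] bond c/2=29/800: DF=(2016539/2000000 − 29/800·(0.977600))/(1+29/800) = 2347/2500 ≈ 0.938800
step 3 [1.5y] bond c/2=3/80: DF=(207431/200000 − 3/80·(0.977600+0.938800))/(1+3/80) = 1163/1250 ≈ 0.930400
step 4 [2y] bond c/2=17/800: DF=(7805093/8000000 − 17/800·(0.977600+0.938800+0.930400))/(1+17/800) = 8961/10000 ≈ 0.896100
step 5 [2.5y] bond c/2=3/400: DF=(360267/400000 − 3/400·(0.977600+0.938800+0.930400+0.896100))/(1+3/400) = 8661/10000 ≈ 0.866100
step 6 [3y] bond c/2=7/800: DF=(1414637/1600000 − 7/800·(0.977600+0.938800+0.930400+0.896100+0.866100))/(1+7/800) = 1673/2000 ≈ 0.836500
step 7 [3.5y] zero: DF = P = 201/250 ≈ 0.804000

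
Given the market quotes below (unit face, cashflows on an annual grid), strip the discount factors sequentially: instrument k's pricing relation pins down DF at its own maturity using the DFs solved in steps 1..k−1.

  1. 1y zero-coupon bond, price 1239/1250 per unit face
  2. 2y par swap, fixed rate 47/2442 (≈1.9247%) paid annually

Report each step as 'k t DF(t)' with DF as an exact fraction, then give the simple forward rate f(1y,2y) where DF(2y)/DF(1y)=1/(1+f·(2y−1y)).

step 1 [1y] zero: DF = P = 1239/1250 ≈ 0.991200
step 2 [2y] swap r/1=47/2442: DF=(1 − 47/2442·(0.991200))/(1+47/2442) = 1203/1250 ≈ 0.962400

1 1 1239/1250
2 2 1203/1250
f(1y,2y) = ((1239/1250)/(1203/1250) − 1)/(1) = 12/401 ≈ 2.9925%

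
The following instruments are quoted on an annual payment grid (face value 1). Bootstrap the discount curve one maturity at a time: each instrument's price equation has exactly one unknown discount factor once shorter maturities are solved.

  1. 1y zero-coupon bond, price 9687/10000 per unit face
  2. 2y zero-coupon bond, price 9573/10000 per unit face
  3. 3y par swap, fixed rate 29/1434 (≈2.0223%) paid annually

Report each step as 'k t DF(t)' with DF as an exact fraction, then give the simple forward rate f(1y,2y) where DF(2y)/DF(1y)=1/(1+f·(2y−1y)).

1 1 9687/10000
2 2 9573/10000
3 3 471/500
f(1y,2y) = ((9687/10000)/(9573/10000) − 1)/(1) = 38/3191 ≈ 1.1908%

step 1 [1y] zero: DF = P = 9687/10000 ≈ 0.968700
step 2 [2y] zero: DF = P = 9573/10000 ≈ 0.957300
step 3 [3y] swap r/1=29/1434: DF=(1 − 29/1434·(0.968700+0.957300))/(1+29/1434) = 471/500 ≈ 0.942000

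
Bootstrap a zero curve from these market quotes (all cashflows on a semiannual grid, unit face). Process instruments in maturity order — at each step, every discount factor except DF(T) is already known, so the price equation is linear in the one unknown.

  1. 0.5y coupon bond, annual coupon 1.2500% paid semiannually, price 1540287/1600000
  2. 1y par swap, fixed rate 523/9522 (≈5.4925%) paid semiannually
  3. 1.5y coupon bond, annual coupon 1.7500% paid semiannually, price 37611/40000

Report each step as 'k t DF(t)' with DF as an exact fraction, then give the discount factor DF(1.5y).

1 1/2 9567/10000
2 1 9477/10000
3 3/2 2289/2500
DF(1.5y) = 2289/2500 ≈ 0.915600

step 1 [0.5y] bond c/2=1/160: DF=(1540287/1600000 − 1/160·(0))/(1+1/160) = 9567/10000 ≈ 0.956700
step 2 [1y] swap r/2=523/19044: DF=(1 − 523/19044·(0.956700))/(1+523/19044) = 9477/10000 ≈ 0.947700
step 3 [1.5y] bond c/2=7/800: DF=(37611/40000 − 7/800·(0.956700+0.947700))/(1+7/800) = 2289/2500 ≈ 0.915600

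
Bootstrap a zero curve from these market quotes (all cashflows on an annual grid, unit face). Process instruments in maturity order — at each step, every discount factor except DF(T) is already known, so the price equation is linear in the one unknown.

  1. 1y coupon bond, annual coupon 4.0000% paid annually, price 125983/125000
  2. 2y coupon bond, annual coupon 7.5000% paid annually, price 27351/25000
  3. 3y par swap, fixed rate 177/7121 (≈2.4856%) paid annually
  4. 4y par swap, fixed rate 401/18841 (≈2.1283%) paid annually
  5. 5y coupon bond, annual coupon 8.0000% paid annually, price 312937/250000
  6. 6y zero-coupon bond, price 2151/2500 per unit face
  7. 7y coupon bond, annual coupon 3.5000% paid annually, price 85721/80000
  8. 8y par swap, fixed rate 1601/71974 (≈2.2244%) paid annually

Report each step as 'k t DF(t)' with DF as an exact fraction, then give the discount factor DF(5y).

step 1 [1y] bond c/1=1/25: DF=(125983/125000 − 1/25·(0))/(1+1/25) = 9691/10000 ≈ 0.969100
step 2 [2y] bond c/1=3/40: DF=(27351/25000 − 3/40·(0.969100))/(1+3/40) = 9501/10000 ≈ 0.950100
step 3 [3y] swap r/1=177/7121: DF=(1 − 177/7121·(0.969100+0.950100))/(1+177/7121) = 2323/2500 ≈ 0.929200
step 4 [4y] swap r/1=401/18841: DF=(1 − 401/18841·(0.969100+0.950100+0.929200))/(1+401/18841) = 4599/5000 ≈ 0.919800
step 5 [5y] bond c/1=2/25: DF=(312937/250000 − 2/25·(0.969100+0.950100+0.929200+0.919800))/(1+2/25) = 8799/10000 ≈ 0.879900
step 6 [6y] zero: DF = P = 2151/2500 ≈ 0.860400
step 7 [7y] bond c/1=7/200: DF=(85721/80000 − 7/200·(0.969100+0.950100+0.929200+0.919800+0.879900+0.860400))/(1+7/200) = 849/1000 ≈ 0.849000
step 8 [8y] swap r/1=1601/71974: DF=(1 − 1601/71974·(0.969100+0.950100+0.929200+0.919800+0.879900+0.860400+0.849000))/(1+1601/71974) = 8399/10000 ≈ 0.839900

1 1 9691/10000
2 2 9501/10000
3 3 2323/2500
4 4 4599/5000
5 5 8799/10000
6 6 2151/2500
7 7 849/1000
8 8 8399/10000
DF(5y) = 8799/10000 ≈ 0.879900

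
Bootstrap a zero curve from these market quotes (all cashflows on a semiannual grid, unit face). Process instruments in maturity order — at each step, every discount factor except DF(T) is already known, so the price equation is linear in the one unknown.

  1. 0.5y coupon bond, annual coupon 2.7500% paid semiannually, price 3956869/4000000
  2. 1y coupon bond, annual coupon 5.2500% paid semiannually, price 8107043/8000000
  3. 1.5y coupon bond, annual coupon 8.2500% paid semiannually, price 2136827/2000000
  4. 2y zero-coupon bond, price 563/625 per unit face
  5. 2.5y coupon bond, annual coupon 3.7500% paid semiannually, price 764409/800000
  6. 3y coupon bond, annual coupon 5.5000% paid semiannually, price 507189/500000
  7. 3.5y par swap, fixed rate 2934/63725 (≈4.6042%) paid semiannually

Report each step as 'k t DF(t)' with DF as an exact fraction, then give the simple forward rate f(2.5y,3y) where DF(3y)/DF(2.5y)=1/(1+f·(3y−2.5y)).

1 1/2 4879/5000
2 1 77/80
3 3/2 9493/10000
4 2 563/625
5 5/2 4341/5000
6 3 4313/5000
7 7/2 8533/10000
f(2.5y,3y) = ((4341/5000)/(4313/5000) − 1)/(1/2) = 56/4313 ≈ 1.2984%

step 1 [0.5y] bond c/2=11/800: DF=(3956869/4000000 − 11/800·(0))/(1+11/800) = 4879/5000 ≈ 0.975800
step 2 [1y] bond c/2=21/800: DF=(8107043/8000000 − 21/800·(0.975800))/(1+21/800) = 77/80 ≈ 0.962500
step 3 [1.5y] bond c/2=33/800: DF=(2136827/2000000 − 33/800·(0.975800+0.962500))/(1+33/800) = 9493/10000 ≈ 0.949300
step 4 [2y] zero: DF = P = 563/625 ≈ 0.900800
step 5 [2.5y] bond c/2=3/160: DF=(764409/800000 − 3/160·(0.975800+0.962500+0.949300+0.900800))/(1+3/160) = 4341/5000 ≈ 0.868200
step 6 [3y] bond c/2=11/400: DF=(507189/500000 − 11/400·(0.975800+0.962500+0.949300+0.900800+0.868200))/(1+11/400) = 4313/5000 ≈ 0.862600
step 7 [3.5y] swap r/2=1467/63725: DF=(1 − 1467/63725·(0.975800+0.962500+0.949300+0.900800+0.868200+0.862600))/(1+1467/63725) = 8533/10000 ≈ 0.853300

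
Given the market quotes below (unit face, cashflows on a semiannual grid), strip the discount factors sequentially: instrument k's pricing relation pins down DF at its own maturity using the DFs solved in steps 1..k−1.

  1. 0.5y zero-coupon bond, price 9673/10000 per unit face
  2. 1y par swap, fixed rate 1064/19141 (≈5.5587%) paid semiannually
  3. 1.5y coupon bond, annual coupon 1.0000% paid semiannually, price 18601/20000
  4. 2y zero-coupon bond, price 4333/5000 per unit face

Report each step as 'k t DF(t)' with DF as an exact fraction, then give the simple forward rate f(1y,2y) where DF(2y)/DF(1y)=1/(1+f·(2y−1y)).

step 1 [0.5y] zero: DF = P = 9673/10000 ≈ 0.967300
step 2 [1y] swap r/2=532/19141: DF=(1 − 532/19141·(0.967300))/(1+532/19141) = 2367/2500 ≈ 0.946800
step 3 [1.5y] bond c/2=1/200: DF=(18601/20000 − 1/200·(0.967300+0.946800))/(1+1/200) = 9159/10000 ≈ 0.915900
step 4 [2y] zero: DF = P = 4333/5000 ≈ 0.866600

1 1/2 9673/10000
2 1 2367/2500
3 3/2 9159/10000
4 2 4333/5000
f(1y,2y) = ((2367/2500)/(4333/5000) − 1)/(1) = 401/4333 ≈ 9.2546%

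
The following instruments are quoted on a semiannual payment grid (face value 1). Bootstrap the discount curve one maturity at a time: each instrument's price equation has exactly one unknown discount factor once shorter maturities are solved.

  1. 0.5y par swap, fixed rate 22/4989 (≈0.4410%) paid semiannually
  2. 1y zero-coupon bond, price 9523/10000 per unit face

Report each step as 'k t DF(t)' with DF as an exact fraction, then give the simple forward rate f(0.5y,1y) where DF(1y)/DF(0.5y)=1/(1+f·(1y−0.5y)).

step 1 [0.5y] swap r/2=11/4989: DF=(1 − 11/4989·(0))/(1+11/4989) = 4989/5000 ≈ 0.997800
step 2 [1y] zero: DF = P = 9523/10000 ≈ 0.952300

1 1/2 4989/5000
2 1 9523/10000
f(0.5y,1y) = ((4989/5000)/(9523/10000) − 1)/(1/2) = 910/9523 ≈ 9.5558%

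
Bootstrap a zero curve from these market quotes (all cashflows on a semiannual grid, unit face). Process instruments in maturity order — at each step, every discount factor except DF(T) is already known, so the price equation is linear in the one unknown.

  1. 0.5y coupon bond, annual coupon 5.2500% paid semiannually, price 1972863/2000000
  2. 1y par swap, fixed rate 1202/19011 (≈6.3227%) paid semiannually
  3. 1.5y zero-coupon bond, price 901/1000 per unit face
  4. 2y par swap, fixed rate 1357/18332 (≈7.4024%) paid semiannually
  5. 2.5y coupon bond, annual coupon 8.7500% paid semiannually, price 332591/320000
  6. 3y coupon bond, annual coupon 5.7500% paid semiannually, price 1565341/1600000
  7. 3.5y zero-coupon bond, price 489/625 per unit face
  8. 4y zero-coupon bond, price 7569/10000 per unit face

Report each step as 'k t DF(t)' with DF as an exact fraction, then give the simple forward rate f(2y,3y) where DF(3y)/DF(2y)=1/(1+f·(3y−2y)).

1 1/2 2403/2500
2 1 9399/10000
3 3/2 901/1000
4 2 8643/10000
5 5/2 8421/10000
6 3 33/40
7 7/2 489/625
8 4 7569/10000
f(2y,3y) = ((8643/10000)/(33/40) − 1)/(1) = 131/2750 ≈ 4.7636%

step 1 [0.5y] bond c/2=21/800: DF=(1972863/2000000 − 21/800·(0))/(1+21/800) = 2403/2500 ≈ 0.961200
step 2 [1y] swap r/2=601/19011: DF=(1 − 601/19011·(0.961200))/(1+601/19011) = 9399/10000 ≈ 0.939900
step 3 [1.5y] zero: DF = P = 901/1000 ≈ 0.901000
step 4 [2y] swap r/2=1357/36664: DF=(1 − 1357/36664·(0.961200+0.939900+0.901000))/(1+1357/36664) = 8643/10000 ≈ 0.864300
step 5 [2.5y] bond c/2=7/160: DF=(332591/320000 − 7/160·(0.961200+0.939900+0.901000+0.864300))/(1+7/160) = 8421/10000 ≈ 0.842100
step 6 [3y] bond c/2=23/800: DF=(1565341/1600000 − 23/800·(0.961200+0.939900+0.901000+0.864300+0.842100))/(1+23/800) = 33/40 ≈ 0.825000
step 7 [3.5y] zero: DF = P = 489/625 ≈ 0.782400
step 8 [4y] zero: DF = P = 7569/10000 ≈ 0.756900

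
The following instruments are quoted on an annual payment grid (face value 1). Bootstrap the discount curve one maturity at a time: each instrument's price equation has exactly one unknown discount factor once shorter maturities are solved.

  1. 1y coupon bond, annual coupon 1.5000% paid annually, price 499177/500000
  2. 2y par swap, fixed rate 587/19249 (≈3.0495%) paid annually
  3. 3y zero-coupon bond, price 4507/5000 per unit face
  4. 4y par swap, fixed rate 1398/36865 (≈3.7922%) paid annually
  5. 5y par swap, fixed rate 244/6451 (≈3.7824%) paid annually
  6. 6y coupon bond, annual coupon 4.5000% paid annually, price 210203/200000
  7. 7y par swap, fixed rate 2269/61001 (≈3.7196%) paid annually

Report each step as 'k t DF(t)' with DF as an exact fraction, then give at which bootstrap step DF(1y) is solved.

step 1 [1y] bond c/1=3/200: DF=(499177/500000 − 3/200·(0))/(1+3/200) = 2459/2500 ≈ 0.983600
step 2 [2y] swap r/1=587/19249: DF=(1 − 587/19249·(0.983600))/(1+587/19249) = 9413/10000 ≈ 0.941300
step 3 [3y] zero: DF = P = 4507/5000 ≈ 0.901400
step 4 [4y] swap r/1=1398/36865: DF=(1 − 1398/36865·(0.983600+0.941300+0.901400))/(1+1398/36865) = 4301/5000 ≈ 0.860200
step 5 [5y] swap r/1=244/6451: DF=(1 − 244/6451·(0.983600+0.941300+0.901400+0.860200))/(1+244/6451) = 2073/2500 ≈ 0.829200
step 6 [6y] bond c/1=9/200: DF=(210203/200000 − 9/200·(0.983600+0.941300+0.901400+0.860200+0.829200))/(1+9/200) = 8113/10000 ≈ 0.811300
step 7 [7y] swap r/1=2269/61001: DF=(1 − 2269/61001·(0.983600+0.941300+0.901400+0.860200+0.829200+0.811300))/(1+2269/61001) = 7731/10000 ≈ 0.773100

1 1 2459/2500
2 2 9413/10000
3 3 4507/5000
4 4 4301/5000
5 5 2073/2500
6 6 8113/10000
7 7 7731/10000
DF(1y) is solved at step 1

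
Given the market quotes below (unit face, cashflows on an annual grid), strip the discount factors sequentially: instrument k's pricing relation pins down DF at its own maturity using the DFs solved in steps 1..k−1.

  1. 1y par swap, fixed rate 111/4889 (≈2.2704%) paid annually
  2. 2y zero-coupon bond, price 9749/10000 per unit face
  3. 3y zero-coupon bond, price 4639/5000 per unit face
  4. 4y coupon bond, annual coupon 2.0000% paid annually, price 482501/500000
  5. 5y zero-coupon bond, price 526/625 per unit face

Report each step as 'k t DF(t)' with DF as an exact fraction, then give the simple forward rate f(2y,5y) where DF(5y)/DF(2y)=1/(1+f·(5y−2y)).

step 1 [1y] swap r/1=111/4889: DF=(1 − 111/4889·(0))/(1+111/4889) = 4889/5000 ≈ 0.977800
step 2 [2y] zero: DF = P = 9749/10000 ≈ 0.974900
step 3 [3y] zero: DF = P = 4639/5000 ≈ 0.927800
step 4 [4y] bond c/1=1/50: DF=(482501/500000 − 1/50·(0.977800+0.974900+0.927800))/(1+1/50) = 556/625 ≈ 0.889600
step 5 [5y] zero: DF = P = 526/625 ≈ 0.841600

1 1 4889/5000
2 2 9749/10000
3 3 4639/5000
4 4 556/625
5 5 526/625
f(2y,5y) = ((9749/10000)/(526/625) − 1)/(3) = 1333/25248 ≈ 5.2796%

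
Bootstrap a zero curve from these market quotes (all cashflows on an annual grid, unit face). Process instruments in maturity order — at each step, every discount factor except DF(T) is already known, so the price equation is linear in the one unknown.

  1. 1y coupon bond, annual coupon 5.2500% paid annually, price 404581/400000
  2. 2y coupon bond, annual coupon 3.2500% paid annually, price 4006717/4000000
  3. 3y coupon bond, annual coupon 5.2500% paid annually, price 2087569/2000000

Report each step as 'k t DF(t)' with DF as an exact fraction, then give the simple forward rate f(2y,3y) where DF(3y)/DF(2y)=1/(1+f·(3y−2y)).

step 1 [1y] bond c/1=21/400: DF=(404581/400000 − 21/400·(0))/(1+21/400) = 961/1000 ≈ 0.961000
step 2 [2y] bond c/1=13/400: DF=(4006717/4000000 − 13/400·(0.961000))/(1+13/400) = 9399/10000 ≈ 0.939900
step 3 [3y] bond c/1=21/400: DF=(2087569/2000000 − 21/400·(0.961000+0.939900))/(1+21/400) = 8969/10000 ≈ 0.896900

1 1 961/1000
2 2 9399/10000
3 3 8969/10000
f(2y,3y) = ((9399/10000)/(8969/10000) − 1)/(1) = 430/8969 ≈ 4.7943%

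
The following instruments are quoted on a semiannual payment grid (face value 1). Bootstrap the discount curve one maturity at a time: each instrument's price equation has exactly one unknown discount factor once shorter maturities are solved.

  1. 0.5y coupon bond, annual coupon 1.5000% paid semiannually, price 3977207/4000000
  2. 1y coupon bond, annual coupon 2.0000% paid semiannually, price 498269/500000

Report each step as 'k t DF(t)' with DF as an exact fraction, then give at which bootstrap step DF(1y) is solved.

1 1/2 9869/10000
2 1 9769/10000
DF(1y) is solved at step 2

step 1 [0.5y] bond c/2=3/400: DF=(3977207/4000000 − 3/400·(0))/(1+3/400) = 9869/10000 ≈ 0.986900
step 2 [1y] bond c/2=1/100: DF=(498269/500000 − 1/100·(0.986900))/(1+1/100) = 9769/10000 ≈ 0.976900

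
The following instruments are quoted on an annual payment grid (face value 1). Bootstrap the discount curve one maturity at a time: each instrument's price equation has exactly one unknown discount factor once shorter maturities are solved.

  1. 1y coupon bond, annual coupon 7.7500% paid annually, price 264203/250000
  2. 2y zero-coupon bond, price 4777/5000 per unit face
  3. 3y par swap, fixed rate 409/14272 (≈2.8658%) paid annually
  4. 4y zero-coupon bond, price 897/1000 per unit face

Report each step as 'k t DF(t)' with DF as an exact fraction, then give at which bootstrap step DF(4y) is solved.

step 1 [1y] bond c/1=31/400: DF=(264203/250000 − 31/400·(0))/(1+31/400) = 613/625 ≈ 0.980800
step 2 [2y] zero: DF = P = 4777/5000 ≈ 0.955400
step 3 [3y] swap r/1=409/14272: DF=(1 − 409/14272·(0.980800+0.955400))/(1+409/14272) = 4591/5000 ≈ 0.918200
step 4 [4y] zero: DF = P = 897/1000 ≈ 0.897000

1 1 613/625
2 2 4777/5000
3 3 4591/5000
4 4 897/1000
DF(4y) is solved at step 4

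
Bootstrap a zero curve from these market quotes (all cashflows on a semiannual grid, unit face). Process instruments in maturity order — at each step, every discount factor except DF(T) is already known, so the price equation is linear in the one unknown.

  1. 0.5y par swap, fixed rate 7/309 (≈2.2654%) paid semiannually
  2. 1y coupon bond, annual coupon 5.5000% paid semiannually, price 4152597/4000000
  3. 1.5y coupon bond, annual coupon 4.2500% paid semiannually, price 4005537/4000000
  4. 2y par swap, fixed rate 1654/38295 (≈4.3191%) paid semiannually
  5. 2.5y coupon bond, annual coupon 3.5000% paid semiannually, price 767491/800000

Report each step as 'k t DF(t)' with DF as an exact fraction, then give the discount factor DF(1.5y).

1 1/2 618/625
2 1 9839/10000
3 3/2 1879/2000
4 2 9173/10000
5 5/2 877/1000
DF(1.5y) = 1879/2000 ≈ 0.939500

step 1 [0.5y] swap r/2=7/618: DF=(1 − 7/618·(0))/(1+7/618) = 618/625 ≈ 0.988800
step 2 [1y] bond c/2=11/400: DF=(4152597/4000000 − 11/400·(0.988800))/(1+11/400) = 9839/10000 ≈ 0.983900
step 3 [1.5y] bond c/2=17/800: DF=(4005537/4000000 − 17/800·(0.988800+0.983900))/(1+17/800) = 1879/2000 ≈ 0.939500
step 4 [2y] swap r/2=827/38295: DF=(1 − 827/38295·(0.988800+0.983900+0.939500))/(1+827/38295) = 9173/10000 ≈ 0.917300
step 5 [2.5y] bond c/2=7/400: DF=(767491/800000 − 7/400·(0.988800+0.983900+0.939500+0.917300))/(1+7/400) = 877/1000 ≈ 0.877000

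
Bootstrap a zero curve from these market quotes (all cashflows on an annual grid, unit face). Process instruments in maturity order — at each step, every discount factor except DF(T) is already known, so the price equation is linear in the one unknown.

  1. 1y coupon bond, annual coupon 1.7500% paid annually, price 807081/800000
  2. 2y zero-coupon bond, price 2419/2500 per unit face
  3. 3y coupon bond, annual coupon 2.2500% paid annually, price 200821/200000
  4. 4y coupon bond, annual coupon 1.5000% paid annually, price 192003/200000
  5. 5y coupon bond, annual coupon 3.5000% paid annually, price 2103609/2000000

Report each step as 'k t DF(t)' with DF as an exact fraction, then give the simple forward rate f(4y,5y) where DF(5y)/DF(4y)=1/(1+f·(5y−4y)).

step 1 [1y] bond c/1=7/400: DF=(807081/800000 − 7/400·(0))/(1+7/400) = 1983/2000 ≈ 0.991500
step 2 [2y] zero: DF = P = 2419/2500 ≈ 0.967600
step 3 [3y] bond c/1=9/400: DF=(200821/200000 − 9/400·(0.991500+0.967600))/(1+9/400) = 9389/10000 ≈ 0.938900
step 4 [4y] bond c/1=3/200: DF=(192003/200000 − 3/200·(0.991500+0.967600+0.938900))/(1+3/200) = 903/1000 ≈ 0.903000
step 5 [5y] bond c/1=7/200: DF=(2103609/2000000 − 7/200·(0.991500+0.967600+0.938900+0.903000))/(1+7/200) = 8877/10000 ≈ 0.887700

1 1 1983/2000
2 2 2419/2500
3 3 9389/10000
4 4 903/1000
5 5 8877/10000
f(4y,5y) = ((903/1000)/(8877/10000) − 1)/(1) = 51/2959 ≈ 1.7236%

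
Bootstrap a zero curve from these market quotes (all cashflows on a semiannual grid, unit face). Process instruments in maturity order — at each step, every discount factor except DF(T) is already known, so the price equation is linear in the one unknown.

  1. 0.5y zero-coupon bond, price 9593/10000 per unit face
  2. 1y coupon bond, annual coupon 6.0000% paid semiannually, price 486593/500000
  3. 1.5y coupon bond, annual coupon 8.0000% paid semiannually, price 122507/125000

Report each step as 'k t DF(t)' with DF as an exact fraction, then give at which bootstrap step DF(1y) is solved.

1 1/2 9593/10000
2 1 9169/10000
3 3/2 4351/5000
DF(1y) is solved at step 2

step 1 [0.5y] zero: DF = P = 9593/10000 ≈ 0.959300
step 2 [1y] bond c/2=3/100: DF=(486593/500000 − 3/100·(0.959300))/(1+3/100) = 9169/10000 ≈ 0.916900
step 3 [1.5y] bond c/2=1/25: DF=(122507/125000 − 1/25·(0.959300+0.916900))/(1+1/25) = 4351/5000 ≈ 0.870200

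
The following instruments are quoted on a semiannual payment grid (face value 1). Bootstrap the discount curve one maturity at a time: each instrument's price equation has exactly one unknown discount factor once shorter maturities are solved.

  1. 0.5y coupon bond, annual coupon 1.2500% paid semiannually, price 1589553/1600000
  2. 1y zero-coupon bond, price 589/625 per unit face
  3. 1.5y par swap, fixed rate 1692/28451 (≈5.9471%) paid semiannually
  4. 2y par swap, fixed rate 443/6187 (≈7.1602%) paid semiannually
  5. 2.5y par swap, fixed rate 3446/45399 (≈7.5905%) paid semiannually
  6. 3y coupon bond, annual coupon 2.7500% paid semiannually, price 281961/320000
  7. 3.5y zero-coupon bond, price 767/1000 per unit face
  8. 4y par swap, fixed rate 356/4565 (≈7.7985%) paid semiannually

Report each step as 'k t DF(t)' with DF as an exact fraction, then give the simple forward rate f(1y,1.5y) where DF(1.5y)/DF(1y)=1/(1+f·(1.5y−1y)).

1 1/2 9873/10000
2 1 589/625
3 3/2 4577/5000
4 2 8671/10000
5 5/2 8277/10000
6 3 2019/2500
7 7/2 767/1000
8 4 733/1000
f(1y,1.5y) = ((589/625)/(4577/5000) − 1)/(1/2) = 270/4577 ≈ 5.8991%

step 1 [0.5y] bond c/2=1/160: DF=(1589553/1600000 − 1/160·(0))/(1+1/160) = 9873/10000 ≈ 0.987300
step 2 [1y] zero: DF = P = 589/625 ≈ 0.942400
step 3 [1.5y] swap r/2=846/28451: DF=(1 − 846/28451·(0.987300+0.942400))/(1+846/28451) = 4577/5000 ≈ 0.915400
step 4 [2y] swap r/2=443/12374: DF=(1 − 443/12374·(0.987300+0.942400+0.915400))/(1+443/12374) = 8671/10000 ≈ 0.867100
step 5 [2.5y] swap r/2=1723/45399: DF=(1 − 1723/45399·(0.987300+0.942400+0.915400+0.867100))/(1+1723/45399) = 8277/10000 ≈ 0.827700
step 6 [3y] bond c/2=11/800: DF=(281961/320000 − 11/800·(0.987300+0.942400+0.915400+0.867100+0.827700))/(1+11/800) = 2019/2500 ≈ 0.807600
step 7 [3.5y] zero: DF = P = 767/1000 ≈ 0.767000
step 8 [4y] swap r/2=178/4565: DF=(1 − 178/4565·(0.987300+0.942400+0.915400+0.867100+0.827700+0.807600+0.767000))/(1+178/4565) = 733/1000 ≈ 0.733000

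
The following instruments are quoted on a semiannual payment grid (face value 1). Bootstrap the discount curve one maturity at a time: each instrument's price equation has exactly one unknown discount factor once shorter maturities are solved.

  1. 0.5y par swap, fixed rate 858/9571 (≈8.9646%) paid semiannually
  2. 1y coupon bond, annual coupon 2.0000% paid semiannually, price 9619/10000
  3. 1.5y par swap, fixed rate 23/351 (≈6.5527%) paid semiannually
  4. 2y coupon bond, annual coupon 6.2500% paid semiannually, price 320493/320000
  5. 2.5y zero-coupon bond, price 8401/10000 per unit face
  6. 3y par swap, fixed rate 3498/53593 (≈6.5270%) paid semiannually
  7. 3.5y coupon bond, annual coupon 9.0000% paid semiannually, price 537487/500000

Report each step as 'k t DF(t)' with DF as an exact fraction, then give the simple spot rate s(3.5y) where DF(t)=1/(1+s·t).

1 1/2 9571/10000
2 1 9429/10000
3 3/2 227/250
4 2 8861/10000
5 5/2 8401/10000
6 3 8251/10000
7 7/2 7979/10000
s(3.5y) = (1/(7979/10000) − 1)/(7/2) = 4042/55853 ≈ 7.2369%

step 1 [0.5y] swap r/2=429/9571: DF=(1 − 429/9571·(0))/(1+429/9571) = 9571/10000 ≈ 0.957100
step 2 [1y] bond c/2=1/100: DF=(9619/10000 − 1/100·(0.957100))/(1+1/100) = 9429/10000 ≈ 0.942900
step 3 [1.5y] swap r/2=23/702: DF=(1 − 23/702·(0.957100+0.942900))/(1+23/702) = 227/250 ≈ 0.908000
step 4 [2y] bond c/2=1/32: DF=(320493/320000 − 1/32·(0.957100+0.942900+0.908000))/(1+1/32) = 8861/10000 ≈ 0.886100
step 5 [2.5y] zero: DF = P = 8401/10000 ≈ 0.840100
step 6 [3y] swap r/2=1749/53593: DF=(1 − 1749/53593·(0.957100+0.942900+0.908000+0.886100+0.840100))/(1+1749/53593) = 8251/10000 ≈ 0.825100
step 7 [3.5y] bond c/2=9/200: DF=(537487/500000 − 9/200·(0.957100+0.942900+0.908000+0.886100+0.840100+0.825100))/(1+9/200) = 7979/10000 ≈ 0.797900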